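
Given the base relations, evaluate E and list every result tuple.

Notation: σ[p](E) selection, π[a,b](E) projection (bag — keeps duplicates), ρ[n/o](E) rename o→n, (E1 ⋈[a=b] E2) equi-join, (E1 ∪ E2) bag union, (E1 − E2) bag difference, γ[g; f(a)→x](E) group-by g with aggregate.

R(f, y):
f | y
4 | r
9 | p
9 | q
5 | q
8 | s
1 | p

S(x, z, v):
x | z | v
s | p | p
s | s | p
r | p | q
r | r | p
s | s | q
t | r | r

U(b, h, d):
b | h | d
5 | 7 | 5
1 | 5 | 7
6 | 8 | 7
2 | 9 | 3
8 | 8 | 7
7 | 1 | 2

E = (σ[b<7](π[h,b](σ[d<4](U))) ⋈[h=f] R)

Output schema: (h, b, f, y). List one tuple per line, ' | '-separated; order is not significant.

Row counts bottom-up:
  U → 6
  σ[d<4](U) → 2
  π[h,b](σ[d<4](U)) → 2
  σ[b<7](π[h,b](σ[d<4](U))) → 1
  R → 6
  (σ[b<7](π[h,b](σ[d<4](U))) ⋈[h=f] R) → 2

== RESULT ==
h | b | f | y
9 | 2 | 9 | p
9 | 2 | 9 | q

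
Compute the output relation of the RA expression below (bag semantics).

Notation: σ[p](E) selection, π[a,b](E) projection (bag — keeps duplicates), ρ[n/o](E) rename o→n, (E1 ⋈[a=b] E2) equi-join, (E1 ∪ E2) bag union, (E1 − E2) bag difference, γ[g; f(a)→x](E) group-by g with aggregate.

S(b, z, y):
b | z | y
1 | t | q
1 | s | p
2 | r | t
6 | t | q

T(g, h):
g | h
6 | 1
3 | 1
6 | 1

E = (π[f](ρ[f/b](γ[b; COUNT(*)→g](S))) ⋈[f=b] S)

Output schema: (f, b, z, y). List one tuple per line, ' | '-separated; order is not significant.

Per-node cardinality:
  S → 4
  γ[b; COUNT(*)→g](S) → 3
  ρ[f/b](γ[b; COUNT(*)→g](S)) → 3
  π[f](ρ[f/b](γ[b; COUNT(*)→g](S))) → 3
  S → 4
  (π[f](ρ[f/b](γ[b; COUNT(*)→g](S))) ⋈[f=b] S) → 4

== RESULT ==
f | b | z | y
1 | 1 | s | p
1 | 1 | t | q
2 | 2 | r | t
6 | 6 | t | q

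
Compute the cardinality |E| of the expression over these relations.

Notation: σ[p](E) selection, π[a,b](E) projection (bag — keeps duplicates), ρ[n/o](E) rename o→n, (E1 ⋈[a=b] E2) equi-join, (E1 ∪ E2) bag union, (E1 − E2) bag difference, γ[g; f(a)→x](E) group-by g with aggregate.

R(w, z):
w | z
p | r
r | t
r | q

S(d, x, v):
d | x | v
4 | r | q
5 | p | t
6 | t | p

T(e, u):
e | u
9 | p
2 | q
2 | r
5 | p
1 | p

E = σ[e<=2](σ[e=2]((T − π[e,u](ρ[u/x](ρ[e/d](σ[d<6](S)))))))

Row counts bottom-up:
  T → 5
  S → 3
  σ[d<6](S) → 2
  ρ[e/d](σ[d<6](S)) → 2
  ρ[u/x](ρ[e/d](σ[d<6](S))) → 2
  π[e,u](ρ[u/x](ρ[e/d](σ[d<6](S)))) → 2
  (T − π[e,u](ρ[u/x](ρ[e/d](σ[d<6](S))))) → 4
  σ[e=2]((T − π[e,u](ρ[u/x](ρ[e/d](σ[d<6](S)))))) → 2
  σ[e<=2](σ[e=2]((T − π[e,u](ρ[u/x](ρ[e/d](σ[d<6](S))))))) → 2

|E| = 2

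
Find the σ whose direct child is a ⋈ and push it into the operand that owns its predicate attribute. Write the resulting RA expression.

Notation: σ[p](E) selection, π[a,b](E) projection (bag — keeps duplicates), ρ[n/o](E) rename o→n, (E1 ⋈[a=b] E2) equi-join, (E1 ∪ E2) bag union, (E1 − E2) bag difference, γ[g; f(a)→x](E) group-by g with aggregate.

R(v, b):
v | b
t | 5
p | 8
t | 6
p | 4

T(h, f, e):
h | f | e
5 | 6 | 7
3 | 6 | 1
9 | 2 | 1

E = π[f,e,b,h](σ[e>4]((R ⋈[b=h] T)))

σ filters on e, owned by the right side.
E' = π[f,e,b,h]((R ⋈[b=h] σ[e>4](T)))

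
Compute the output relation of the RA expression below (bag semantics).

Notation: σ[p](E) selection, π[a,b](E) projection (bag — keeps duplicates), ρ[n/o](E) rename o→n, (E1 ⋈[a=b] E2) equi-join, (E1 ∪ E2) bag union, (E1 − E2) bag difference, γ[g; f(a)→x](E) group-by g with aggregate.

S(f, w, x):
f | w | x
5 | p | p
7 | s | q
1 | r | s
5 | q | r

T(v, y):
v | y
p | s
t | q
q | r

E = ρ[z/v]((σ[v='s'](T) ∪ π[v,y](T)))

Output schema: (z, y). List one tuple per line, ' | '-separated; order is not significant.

Row counts bottom-up:
  T → 3
  σ[v='s'](T) → 0
  T → 3
  π[v,y](T) → 3
  (σ[v='s'](T) ∪ π[v,y](T)) → 3
  ρ[z/v]((σ[v='s'](T) ∪ π[v,y](T))) → 3

== RESULT ==
z | y
p | s
q | r
t | q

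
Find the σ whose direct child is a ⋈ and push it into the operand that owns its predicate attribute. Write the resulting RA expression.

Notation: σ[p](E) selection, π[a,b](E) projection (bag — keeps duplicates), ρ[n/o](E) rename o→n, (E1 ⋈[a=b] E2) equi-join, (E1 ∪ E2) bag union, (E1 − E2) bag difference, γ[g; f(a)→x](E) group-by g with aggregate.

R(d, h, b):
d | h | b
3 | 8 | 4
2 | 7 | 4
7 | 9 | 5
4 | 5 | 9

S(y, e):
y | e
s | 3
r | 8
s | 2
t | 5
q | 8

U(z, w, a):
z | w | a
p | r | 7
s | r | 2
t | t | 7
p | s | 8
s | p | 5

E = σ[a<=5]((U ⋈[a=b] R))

σ filters on a, owned by the left side.
E' = (σ[a<=5](U) ⋈[a=b] R)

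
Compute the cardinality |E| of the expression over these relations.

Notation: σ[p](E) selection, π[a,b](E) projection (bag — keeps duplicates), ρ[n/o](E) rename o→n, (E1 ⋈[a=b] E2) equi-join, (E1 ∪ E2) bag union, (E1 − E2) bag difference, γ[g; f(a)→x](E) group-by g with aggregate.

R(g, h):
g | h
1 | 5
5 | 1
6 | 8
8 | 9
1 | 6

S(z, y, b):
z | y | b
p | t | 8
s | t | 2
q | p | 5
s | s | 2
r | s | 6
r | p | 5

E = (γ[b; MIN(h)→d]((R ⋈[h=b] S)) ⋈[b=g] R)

Row counts bottom-up:
  R → 5
  S → 6
  (R ⋈[h=b] S) → 4
  γ[b; MIN(h)→d]((R ⋈[h=b] S)) → 3
  R → 5
  (γ[b; MIN(h)→d]((R ⋈[h=b] S)) ⋈[b=g] R) → 3

|E| = 3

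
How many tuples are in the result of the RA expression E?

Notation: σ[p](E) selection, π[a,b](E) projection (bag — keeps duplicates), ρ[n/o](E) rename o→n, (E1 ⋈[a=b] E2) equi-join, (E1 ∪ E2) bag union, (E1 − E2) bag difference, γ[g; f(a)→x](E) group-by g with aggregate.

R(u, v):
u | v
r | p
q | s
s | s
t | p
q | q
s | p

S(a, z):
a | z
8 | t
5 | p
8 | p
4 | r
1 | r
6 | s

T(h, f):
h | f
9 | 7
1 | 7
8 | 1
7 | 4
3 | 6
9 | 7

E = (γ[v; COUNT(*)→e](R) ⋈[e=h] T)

Per-node cardinality:
  R → 6
  γ[v; COUNT(*)→e](R) → 3
  T → 6
  (γ[v; COUNT(*)→e](R) ⋈[e=h] T) → 2

|E| = 2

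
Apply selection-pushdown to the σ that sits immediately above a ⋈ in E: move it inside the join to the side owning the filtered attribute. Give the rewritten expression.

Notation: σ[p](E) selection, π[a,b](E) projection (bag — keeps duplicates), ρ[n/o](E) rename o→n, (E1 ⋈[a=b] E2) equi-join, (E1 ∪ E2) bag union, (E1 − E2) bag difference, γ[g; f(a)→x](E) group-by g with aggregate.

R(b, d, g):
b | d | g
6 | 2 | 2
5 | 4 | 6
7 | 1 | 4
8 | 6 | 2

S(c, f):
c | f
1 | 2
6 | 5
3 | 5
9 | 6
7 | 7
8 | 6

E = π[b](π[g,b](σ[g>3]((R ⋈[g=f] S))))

σ filters on g, owned by the left side.
E' = π[b](π[g,b]((σ[g>3](R) ⋈[g=f] S)))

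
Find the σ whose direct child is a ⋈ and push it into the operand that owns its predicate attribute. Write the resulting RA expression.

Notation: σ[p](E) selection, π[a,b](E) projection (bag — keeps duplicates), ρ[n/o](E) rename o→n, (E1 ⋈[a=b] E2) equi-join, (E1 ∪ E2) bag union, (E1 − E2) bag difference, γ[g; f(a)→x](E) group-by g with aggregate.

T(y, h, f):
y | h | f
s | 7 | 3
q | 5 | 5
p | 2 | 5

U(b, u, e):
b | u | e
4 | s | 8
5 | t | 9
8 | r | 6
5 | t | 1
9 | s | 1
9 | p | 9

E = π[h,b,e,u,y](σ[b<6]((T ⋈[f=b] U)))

σ filters on b, owned by the right side.
E' = π[h,b,e,u,y]((T ⋈[f=b] σ[b<6](U)))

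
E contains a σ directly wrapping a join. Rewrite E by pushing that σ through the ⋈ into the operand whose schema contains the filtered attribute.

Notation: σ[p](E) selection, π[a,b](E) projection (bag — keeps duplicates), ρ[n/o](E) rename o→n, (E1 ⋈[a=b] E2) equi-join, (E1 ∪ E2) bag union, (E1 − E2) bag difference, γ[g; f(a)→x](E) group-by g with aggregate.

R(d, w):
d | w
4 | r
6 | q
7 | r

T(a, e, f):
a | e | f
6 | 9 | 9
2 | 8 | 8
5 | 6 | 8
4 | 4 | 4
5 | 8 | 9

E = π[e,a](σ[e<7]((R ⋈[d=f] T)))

σ filters on e, owned by the right side.
E' = π[e,a]((R ⋈[d=f] σ[e<7](T)))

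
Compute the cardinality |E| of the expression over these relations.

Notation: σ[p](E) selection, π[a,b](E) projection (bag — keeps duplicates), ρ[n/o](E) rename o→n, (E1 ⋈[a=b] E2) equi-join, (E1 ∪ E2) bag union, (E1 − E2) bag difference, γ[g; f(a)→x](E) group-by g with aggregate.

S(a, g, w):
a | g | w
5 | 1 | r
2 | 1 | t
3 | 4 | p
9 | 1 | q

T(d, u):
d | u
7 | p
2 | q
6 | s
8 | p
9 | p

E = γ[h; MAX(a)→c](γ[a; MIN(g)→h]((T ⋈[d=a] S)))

Stepwise |·|:
  T → 5
  S → 4
  (T ⋈[d=a] S) → 2
  γ[a; MIN(g)→h]((T ⋈[d=a] S)) → 2
  γ[h; MAX(a)→c](γ[a; MIN(g)→h]((T ⋈[d=a] S))) → 1

|E| = 1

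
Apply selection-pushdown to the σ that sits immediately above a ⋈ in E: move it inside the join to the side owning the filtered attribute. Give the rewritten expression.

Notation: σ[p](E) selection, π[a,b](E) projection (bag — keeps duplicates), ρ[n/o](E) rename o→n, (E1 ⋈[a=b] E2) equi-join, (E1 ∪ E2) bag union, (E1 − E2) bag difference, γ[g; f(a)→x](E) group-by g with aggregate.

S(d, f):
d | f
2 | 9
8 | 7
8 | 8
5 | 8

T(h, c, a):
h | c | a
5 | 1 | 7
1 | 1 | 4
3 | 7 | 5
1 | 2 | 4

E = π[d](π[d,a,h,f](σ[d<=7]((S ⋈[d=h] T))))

σ filters on d, owned by the left side.
E' = π[d](π[d,a,h,f]((σ[d<=7](S) ⋈[d=h] T)))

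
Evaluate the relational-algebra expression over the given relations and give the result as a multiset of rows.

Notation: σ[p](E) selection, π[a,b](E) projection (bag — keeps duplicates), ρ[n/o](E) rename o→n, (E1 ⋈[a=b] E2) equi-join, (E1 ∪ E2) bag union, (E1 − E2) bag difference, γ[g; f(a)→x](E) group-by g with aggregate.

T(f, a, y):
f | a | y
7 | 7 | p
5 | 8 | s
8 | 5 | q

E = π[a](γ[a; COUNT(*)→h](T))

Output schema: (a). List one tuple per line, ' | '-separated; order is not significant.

Subexpression sizes:
  T → 3
  γ[a; COUNT(*)→h](T) → 3
  π[a](γ[a; COUNT(*)→h](T)) → 3

== RESULT ==
a
5
7
8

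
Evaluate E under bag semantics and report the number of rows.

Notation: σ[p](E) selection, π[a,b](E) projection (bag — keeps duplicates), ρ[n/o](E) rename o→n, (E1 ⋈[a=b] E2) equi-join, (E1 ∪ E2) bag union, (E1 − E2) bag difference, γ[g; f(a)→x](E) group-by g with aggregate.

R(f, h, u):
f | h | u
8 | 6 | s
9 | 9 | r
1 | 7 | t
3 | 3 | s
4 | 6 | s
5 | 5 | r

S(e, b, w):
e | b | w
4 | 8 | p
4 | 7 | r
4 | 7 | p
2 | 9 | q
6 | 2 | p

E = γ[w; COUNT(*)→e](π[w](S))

Stepwise |·|:
  S → 5
  π[w](S) → 5
  γ[w; COUNT(*)→e](π[w](S)) → 3

|E| = 3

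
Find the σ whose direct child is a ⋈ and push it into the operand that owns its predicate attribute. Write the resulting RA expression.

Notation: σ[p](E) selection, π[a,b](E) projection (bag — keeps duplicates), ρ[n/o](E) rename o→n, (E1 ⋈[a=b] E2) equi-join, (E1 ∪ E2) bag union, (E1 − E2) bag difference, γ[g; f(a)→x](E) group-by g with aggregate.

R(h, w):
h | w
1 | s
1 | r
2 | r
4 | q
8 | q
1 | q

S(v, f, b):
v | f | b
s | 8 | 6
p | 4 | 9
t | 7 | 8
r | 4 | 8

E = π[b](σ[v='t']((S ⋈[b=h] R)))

σ filters on v, owned by the left side.
E' = π[b]((σ[v='t'](S) ⋈[b=h] R))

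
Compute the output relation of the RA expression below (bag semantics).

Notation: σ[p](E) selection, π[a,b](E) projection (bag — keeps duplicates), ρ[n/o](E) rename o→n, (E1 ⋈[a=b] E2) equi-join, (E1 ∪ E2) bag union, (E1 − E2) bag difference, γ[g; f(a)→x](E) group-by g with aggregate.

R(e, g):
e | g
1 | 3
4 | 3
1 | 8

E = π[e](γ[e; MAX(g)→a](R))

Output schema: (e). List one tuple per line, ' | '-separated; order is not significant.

Row counts bottom-up:
  R → 3
  γ[e; MAX(g)→a](R) → 2
  π[e](γ[e; MAX(g)→a](R)) → 2

== RESULT ==
e
1
4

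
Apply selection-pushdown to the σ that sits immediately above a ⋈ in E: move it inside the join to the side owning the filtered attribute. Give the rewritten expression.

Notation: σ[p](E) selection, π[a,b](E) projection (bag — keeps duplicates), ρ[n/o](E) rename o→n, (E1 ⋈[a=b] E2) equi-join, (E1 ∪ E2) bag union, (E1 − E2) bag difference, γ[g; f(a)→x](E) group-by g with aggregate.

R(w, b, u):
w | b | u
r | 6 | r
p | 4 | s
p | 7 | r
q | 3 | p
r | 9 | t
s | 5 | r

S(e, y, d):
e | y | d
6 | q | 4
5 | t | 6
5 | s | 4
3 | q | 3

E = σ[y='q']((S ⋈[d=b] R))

σ filters on y, owned by the left side.
E' = (σ[y='q'](S) ⋈[d=b] R)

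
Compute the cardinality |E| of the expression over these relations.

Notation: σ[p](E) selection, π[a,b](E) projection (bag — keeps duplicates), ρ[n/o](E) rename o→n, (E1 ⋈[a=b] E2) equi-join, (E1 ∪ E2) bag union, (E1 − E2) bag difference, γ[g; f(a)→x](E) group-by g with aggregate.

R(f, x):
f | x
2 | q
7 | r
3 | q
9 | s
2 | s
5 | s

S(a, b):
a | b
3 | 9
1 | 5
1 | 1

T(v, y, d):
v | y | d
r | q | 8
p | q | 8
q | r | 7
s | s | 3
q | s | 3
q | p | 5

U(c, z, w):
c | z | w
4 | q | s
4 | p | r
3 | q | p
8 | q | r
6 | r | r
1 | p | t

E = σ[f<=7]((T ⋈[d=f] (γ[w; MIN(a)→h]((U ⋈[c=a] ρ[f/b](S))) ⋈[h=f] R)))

Per-node cardinality:
  T → 6
  U → 6
  S → 3
  ρ[f/b](S) → 3
  (U ⋈[c=a] ρ[f/b](S)) → 3
  γ[w; MIN(a)→h]((U ⋈[c=a] ρ[f/b](S))) → 2
  R → 6
  (γ[w; MIN(a)→h]((U ⋈[c=a] ρ[f/b](S))) ⋈[h=f] R) → 1
  (T ⋈[d=f] (γ[w; MIN(a)→h]((U ⋈[c=a] ρ[f/b](S))) ⋈[h=f] R)) → 2
  σ[f<=7]((T ⋈[d=f] (γ[w; MIN(a)→h]((U ⋈[c=a] ρ[f/b](S))) ⋈[h=f] R))) → 2

|E| = 2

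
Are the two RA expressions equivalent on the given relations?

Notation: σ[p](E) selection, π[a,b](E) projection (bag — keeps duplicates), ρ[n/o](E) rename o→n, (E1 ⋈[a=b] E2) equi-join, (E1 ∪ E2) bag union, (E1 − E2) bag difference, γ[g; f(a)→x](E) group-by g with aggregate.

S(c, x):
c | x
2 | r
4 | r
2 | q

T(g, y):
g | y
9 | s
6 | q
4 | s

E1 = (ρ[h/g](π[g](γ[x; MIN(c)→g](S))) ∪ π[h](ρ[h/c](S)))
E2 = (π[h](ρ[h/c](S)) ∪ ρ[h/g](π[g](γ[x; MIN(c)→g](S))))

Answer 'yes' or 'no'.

E1 subexpression sizes:
  S → 3
  γ[x; MIN(c)→g](S) → 2
  π[g](γ[x; MIN(c)→g](S)) → 2
  ρ[h/g](π[g](γ[x; MIN(c)→g](S))) → 2
  S → 3
  ρ[h/c](S) → 3
  π[h](ρ[h/c](S)) → 3
  (ρ[h/g](π[g](γ[x; MIN(c)→g](S))) ∪ π[h](ρ[h/c](S))) → 5
E2 subexpression sizes:
  S → 3
  ρ[h/c](S) → 3
  π[h](ρ[h/c](S)) → 3
  S → 3
  γ[x; MIN(c)→g](S) → 2
  π[g](γ[x; MIN(c)→g](S)) → 2
  ρ[h/g](π[g](γ[x; MIN(c)→g](S))) → 2
  (π[h](ρ[h/c](S)) ∪ ρ[h/g](π[g](γ[x; MIN(c)→g](S)))) → 5

E1 and E2 produce the same multiset:
h
2
2
2
2
4

yes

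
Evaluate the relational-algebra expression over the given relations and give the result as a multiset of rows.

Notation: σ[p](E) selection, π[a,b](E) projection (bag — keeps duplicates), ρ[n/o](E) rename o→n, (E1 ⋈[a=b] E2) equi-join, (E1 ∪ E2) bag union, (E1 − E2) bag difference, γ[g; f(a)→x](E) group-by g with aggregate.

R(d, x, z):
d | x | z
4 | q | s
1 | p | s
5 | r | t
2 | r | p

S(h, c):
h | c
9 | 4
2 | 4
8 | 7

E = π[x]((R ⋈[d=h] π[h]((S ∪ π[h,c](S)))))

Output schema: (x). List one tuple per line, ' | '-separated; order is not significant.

Per-node cardinality:
  R → 4
  S → 3
  S → 3
  π[h,c](S) → 3
  (S ∪ π[h,c](S)) → 6
  π[h]((S ∪ π[h,c](S))) → 6
  (R ⋈[d=h] π[h]((S ∪ π[h,c](S)))) → 2
  π[x]((R ⋈[d=h] π[h]((S ∪ π[h,c](S))))) → 2

== RESULT ==
x
r
r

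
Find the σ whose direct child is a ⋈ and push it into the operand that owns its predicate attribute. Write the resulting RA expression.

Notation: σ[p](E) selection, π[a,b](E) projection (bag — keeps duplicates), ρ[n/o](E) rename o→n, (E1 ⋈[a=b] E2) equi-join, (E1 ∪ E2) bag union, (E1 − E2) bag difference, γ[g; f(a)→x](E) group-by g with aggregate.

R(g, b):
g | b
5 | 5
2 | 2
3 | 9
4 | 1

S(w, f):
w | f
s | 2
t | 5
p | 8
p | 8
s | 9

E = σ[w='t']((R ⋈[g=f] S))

σ filters on w, owned by the right side.
E' = (R ⋈[g=f] σ[w='t'](S))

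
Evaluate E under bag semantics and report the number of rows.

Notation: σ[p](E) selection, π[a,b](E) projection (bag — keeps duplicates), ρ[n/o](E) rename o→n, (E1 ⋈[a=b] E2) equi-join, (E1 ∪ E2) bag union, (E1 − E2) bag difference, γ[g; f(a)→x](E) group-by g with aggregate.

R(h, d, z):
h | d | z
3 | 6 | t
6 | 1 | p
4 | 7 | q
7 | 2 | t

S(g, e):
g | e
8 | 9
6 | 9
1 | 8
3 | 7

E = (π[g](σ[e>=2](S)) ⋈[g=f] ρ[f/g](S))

Per-node cardinality:
  S → 4
  σ[e>=2](S) → 4
  π[g](σ[e>=2](S)) → 4
  S → 4
  ρ[f/g](S) → 4
  (π[g](σ[e>=2](S)) ⋈[g=f] ρ[f/g](S)) → 4

|E| = 4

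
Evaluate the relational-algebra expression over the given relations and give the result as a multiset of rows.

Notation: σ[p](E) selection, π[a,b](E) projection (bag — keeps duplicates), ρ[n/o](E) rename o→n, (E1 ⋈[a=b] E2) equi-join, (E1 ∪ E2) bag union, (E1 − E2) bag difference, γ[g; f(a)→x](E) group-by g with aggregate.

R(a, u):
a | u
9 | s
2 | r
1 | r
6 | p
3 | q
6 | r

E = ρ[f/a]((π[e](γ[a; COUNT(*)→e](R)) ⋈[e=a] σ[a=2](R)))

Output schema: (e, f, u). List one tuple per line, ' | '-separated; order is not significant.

Subexpression sizes:
  R → 6
  γ[a; COUNT(*)→e](R) → 5
  π[e](γ[a; COUNT(*)→e](R)) → 5
  R → 6
  σ[a=2](R) → 1
  (π[e](γ[a; COUNT(*)→e](R)) ⋈[e=a] σ[a=2](R)) → 1
  ρ[f/a]((π[e](γ[a; COUNT(*)→e](R)) ⋈[e=a] σ[a=2](R))) → 1

== RESULT ==
e | f | u
2 | 2 | r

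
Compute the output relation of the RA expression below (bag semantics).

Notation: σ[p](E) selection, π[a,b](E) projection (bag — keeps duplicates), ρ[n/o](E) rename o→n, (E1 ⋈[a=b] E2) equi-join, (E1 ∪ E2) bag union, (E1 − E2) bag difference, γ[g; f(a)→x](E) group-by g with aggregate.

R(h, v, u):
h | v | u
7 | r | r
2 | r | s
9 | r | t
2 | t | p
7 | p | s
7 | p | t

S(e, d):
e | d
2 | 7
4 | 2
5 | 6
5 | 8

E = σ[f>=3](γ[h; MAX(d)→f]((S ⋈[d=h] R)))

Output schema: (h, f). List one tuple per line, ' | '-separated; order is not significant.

Per-node cardinality:
  S → 4
  R → 6
  (S ⋈[d=h] R) → 5
  γ[h; MAX(d)→f]((S ⋈[d=h] R)) → 2
  σ[f>=3](γ[h; MAX(d)→f]((S ⋈[d=h] R))) → 1

== RESULT ==
h | f
7 | 7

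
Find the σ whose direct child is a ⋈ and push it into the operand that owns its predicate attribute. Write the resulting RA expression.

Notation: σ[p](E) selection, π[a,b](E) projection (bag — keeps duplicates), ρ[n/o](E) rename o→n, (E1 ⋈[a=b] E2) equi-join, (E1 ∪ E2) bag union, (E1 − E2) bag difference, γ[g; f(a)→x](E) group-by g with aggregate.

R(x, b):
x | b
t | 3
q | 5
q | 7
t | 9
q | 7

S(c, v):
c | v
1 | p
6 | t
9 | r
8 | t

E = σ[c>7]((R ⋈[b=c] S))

σ filters on c, owned by the right side.
E' = (R ⋈[b=c] σ[c>7](S))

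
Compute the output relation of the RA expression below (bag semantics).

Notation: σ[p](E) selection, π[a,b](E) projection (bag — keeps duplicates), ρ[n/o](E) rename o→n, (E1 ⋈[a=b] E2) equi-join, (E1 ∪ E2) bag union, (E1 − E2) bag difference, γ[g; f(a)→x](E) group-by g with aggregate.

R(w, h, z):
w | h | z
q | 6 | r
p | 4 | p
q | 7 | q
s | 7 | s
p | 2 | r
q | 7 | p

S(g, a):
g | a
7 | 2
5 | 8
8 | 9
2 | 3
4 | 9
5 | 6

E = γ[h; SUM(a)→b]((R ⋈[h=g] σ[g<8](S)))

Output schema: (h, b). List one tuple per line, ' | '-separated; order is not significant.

Stepwise |·|:
  R → 6
  S → 6
  σ[g<8](S) → 5
  (R ⋈[h=g] σ[g<8](S)) → 5
  γ[h; SUM(a)→b]((R ⋈[h=g] σ[g<8](S))) → 3

== RESULT ==
h | b
2 | 3
4 | 9
7 | 6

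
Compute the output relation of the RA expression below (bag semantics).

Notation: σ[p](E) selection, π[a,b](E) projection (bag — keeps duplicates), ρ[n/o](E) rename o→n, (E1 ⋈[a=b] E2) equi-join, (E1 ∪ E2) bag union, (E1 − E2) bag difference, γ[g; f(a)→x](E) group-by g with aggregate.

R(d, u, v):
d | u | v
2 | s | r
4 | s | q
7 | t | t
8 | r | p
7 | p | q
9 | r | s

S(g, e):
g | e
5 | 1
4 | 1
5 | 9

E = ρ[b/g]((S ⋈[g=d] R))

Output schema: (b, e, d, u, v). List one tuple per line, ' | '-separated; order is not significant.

Subexpression sizes:
  S → 3
  R → 6
  (S ⋈[g=d] R) → 1
  ρ[b/g]((S ⋈[g=d] R)) → 1

== RESULT ==
b | e | d | u | v
4 | 1 | 4 | s | q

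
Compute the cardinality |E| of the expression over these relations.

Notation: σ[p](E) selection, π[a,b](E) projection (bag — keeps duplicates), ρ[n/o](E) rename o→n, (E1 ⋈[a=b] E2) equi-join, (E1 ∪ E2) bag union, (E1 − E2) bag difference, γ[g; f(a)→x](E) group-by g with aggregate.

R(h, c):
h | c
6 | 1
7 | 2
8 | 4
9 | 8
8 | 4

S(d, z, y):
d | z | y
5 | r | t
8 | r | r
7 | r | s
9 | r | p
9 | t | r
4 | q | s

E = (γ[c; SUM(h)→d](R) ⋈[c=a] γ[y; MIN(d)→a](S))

Stepwise |·|:
  R → 5
  γ[c; SUM(h)→d](R) → 4
  S → 6
  γ[y; MIN(d)→a](S) → 4
  (γ[c; SUM(h)→d](R) ⋈[c=a] γ[y; MIN(d)→a](S)) → 2

|E| = 2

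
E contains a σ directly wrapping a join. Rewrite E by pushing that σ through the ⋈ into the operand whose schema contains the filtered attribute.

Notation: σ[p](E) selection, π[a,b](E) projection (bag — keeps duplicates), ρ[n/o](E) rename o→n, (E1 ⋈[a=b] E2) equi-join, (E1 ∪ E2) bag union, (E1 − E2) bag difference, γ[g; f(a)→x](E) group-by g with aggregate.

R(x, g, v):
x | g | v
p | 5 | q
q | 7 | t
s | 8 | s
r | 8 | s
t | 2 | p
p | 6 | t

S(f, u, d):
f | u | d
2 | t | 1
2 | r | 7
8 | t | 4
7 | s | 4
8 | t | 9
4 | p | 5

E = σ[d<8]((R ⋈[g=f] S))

σ filters on d, owned by the right side.
E' = (R ⋈[g=f] σ[d<8](S))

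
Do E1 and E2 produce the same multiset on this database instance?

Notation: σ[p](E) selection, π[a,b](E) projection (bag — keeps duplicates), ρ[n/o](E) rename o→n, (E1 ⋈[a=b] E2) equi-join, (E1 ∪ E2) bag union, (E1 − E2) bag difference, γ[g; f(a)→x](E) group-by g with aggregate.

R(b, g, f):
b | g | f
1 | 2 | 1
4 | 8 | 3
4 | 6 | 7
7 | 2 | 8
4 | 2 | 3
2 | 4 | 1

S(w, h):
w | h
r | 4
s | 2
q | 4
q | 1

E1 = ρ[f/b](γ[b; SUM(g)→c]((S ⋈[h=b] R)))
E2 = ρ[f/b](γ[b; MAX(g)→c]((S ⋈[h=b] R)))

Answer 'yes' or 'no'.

E1 subexpression sizes:
  S → 4
  R → 6
  (S ⋈[h=b] R) → 8
  γ[b; SUM(g)→c]((S ⋈[h=b] R)) → 3
  ρ[f/b](γ[b; SUM(g)→c]((S ⋈[h=b] R))) → 3
E2 subexpression sizes:
  S → 4
  R → 6
  (S ⋈[h=b] R) → 8
  γ[b; MAX(g)→c]((S ⋈[h=b] R)) → 3
  ρ[f/b](γ[b; MAX(g)→c]((S ⋈[h=b] R))) → 3

E1 result:
f | c
1 | 2
2 | 4
4 | 32
E2 result:
f | c
1 | 2
2 | 4
4 | 8
Witness: (4, 8) appears 0× in E1 but 1× in E2.

no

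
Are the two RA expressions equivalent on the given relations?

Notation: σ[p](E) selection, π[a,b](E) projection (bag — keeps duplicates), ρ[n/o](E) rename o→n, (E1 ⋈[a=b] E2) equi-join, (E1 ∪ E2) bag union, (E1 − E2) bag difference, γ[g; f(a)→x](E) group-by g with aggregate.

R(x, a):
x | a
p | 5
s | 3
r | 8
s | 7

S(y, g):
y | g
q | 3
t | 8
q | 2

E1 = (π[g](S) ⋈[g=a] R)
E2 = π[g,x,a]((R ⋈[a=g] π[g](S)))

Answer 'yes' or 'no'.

E1 row counts bottom-up:
  S → 3
  π[g](S) → 3
  R → 4
  (π[g](S) ⋈[g=a] R) → 2
E2 row counts bottom-up:
  R → 4
  S → 3
  π[g](S) → 3
  (R ⋈[a=g] π[g](S)) → 2
  π[g,x,a]((R ⋈[a=g] π[g](S))) → 2

E1 and E2 produce the same multiset:
g | x | a
3 | s | 3
8 | r | 8

yes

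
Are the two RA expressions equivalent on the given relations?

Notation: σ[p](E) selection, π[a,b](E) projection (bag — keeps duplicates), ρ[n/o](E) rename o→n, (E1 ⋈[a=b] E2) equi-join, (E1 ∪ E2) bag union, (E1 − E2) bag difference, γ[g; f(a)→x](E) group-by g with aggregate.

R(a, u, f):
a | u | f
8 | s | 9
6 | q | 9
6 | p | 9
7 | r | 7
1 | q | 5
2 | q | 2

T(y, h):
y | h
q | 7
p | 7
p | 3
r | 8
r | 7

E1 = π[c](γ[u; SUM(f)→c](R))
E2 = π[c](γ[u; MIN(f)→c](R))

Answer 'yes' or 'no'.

E1 stepwise |·|:
  R → 6
  γ[u; SUM(f)→c](R) → 4
  π[c](γ[u; SUM(f)→c](R)) → 4
E2 stepwise |·|:
  R → 6
  γ[u; MIN(f)→c](R) → 4
  π[c](γ[u; MIN(f)→c](R)) → 4

E1 result:
c
7
9
9
16
E2 result:
c
2
7
9
9
Witness: (2,) appears 0× in E1 but 1× in E2.

no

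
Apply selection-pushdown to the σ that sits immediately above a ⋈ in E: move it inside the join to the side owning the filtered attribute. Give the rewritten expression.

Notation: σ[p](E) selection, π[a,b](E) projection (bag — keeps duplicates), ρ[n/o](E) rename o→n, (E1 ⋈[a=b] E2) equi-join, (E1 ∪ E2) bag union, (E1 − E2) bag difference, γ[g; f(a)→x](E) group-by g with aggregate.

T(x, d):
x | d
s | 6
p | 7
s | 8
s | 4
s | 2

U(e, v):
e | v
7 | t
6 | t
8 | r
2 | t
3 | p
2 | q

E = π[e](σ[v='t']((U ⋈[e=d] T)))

σ filters on v, owned by the left side.
E' = π[e]((σ[v='t'](U) ⋈[e=d] T))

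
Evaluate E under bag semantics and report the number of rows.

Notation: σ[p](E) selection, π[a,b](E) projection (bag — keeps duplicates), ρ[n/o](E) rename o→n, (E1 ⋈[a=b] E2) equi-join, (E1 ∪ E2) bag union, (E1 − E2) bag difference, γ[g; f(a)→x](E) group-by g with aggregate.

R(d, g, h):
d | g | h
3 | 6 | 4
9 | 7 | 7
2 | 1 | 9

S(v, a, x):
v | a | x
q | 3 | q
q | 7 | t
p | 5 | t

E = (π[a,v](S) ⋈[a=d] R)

Stepwise |·|:
  S → 3
  π[a,v](S) → 3
  R → 3
  (π[a,v](S) ⋈[a=d] R) → 1

|E| = 1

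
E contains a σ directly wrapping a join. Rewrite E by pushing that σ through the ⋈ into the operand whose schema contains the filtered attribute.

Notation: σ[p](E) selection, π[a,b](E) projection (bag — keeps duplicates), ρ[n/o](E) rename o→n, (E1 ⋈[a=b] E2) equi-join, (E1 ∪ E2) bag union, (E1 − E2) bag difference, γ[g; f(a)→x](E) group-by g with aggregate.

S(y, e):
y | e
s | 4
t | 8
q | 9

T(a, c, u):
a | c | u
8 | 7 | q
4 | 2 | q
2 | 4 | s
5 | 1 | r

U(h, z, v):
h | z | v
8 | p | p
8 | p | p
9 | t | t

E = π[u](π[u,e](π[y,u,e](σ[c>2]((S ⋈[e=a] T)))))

σ filters on c, owned by the right side.
E' = π[u](π[u,e](π[y,u,e]((S ⋈[e=a] σ[c>2](T)))))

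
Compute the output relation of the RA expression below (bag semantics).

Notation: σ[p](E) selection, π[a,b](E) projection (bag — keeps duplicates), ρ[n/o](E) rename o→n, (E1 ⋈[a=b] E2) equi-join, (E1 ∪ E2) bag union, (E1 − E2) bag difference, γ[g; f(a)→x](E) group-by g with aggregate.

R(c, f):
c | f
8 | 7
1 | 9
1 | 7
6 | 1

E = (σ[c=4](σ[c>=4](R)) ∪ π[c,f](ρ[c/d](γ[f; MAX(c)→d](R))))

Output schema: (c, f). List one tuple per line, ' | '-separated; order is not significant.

Stepwise |·|:
  R → 4
  σ[c>=4](R) → 2
  σ[c=4](σ[c>=4](R)) → 0
  R → 4
  γ[f; MAX(c)→d](R) → 3
  ρ[c/d](γ[f; MAX(c)→d](R)) → 3
  π[c,f](ρ[c/d](γ[f; MAX(c)→d](R))) → 3
  (σ[c=4](σ[c>=4](R)) ∪ π[c,f](ρ[c/d](γ[f; MAX(c)→d](R)))) → 3

== RESULT ==
c | f
1 | 9
6 | 1
8 | 7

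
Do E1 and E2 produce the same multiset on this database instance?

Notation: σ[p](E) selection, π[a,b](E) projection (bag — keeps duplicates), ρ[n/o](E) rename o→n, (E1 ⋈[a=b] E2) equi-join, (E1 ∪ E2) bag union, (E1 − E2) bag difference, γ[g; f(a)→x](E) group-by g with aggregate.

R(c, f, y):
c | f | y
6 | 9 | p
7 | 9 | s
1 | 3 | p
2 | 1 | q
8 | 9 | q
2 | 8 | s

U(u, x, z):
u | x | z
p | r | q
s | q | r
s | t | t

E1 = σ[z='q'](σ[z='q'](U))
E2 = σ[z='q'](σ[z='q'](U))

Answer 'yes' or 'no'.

E1 stepwise |·|:
  U → 3
  σ[z='q'](U) → 1
  σ[z='q'](σ[z='q'](U)) → 1
E2 stepwise |·|:
  U → 3
  σ[z='q'](U) → 1
  σ[z='q'](σ[z='q'](U)) → 1

E1 and E2 produce the same multiset:
u | x | z
p | r | q

yes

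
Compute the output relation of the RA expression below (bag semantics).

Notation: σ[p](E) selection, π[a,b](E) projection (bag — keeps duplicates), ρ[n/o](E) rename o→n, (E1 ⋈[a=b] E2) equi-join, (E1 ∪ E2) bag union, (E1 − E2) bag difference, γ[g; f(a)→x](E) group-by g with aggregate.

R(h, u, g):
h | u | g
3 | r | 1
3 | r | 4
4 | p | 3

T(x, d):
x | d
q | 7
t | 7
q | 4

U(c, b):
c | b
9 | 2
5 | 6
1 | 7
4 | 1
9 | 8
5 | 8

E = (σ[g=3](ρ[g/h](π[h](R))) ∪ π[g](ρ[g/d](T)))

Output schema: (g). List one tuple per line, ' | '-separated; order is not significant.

Stepwise |·|:
  R → 3
  π[h](R) → 3
  ρ[g/h](π[h](R)) → 3
  σ[g=3](ρ[g/h](π[h](R))) → 2
  T → 3
  ρ[g/d](T) → 3
  π[g](ρ[g/d](T)) → 3
  (σ[g=3](ρ[g/h](π[h](R))) ∪ π[g](ρ[g/d](T))) → 5

== RESULT ==
g
3
3
4
7
7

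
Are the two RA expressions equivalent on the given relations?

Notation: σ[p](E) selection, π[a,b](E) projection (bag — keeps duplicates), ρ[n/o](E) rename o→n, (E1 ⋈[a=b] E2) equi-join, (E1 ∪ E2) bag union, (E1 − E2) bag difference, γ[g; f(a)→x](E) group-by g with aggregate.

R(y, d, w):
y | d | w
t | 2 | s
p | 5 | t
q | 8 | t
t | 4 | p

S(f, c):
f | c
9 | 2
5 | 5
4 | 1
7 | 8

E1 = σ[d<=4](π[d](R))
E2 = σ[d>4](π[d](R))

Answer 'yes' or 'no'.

E1 per-node cardinality:
  R → 4
  π[d](R) → 4
  σ[d<=4](π[d](R)) → 2
E2 per-node cardinality:
  R → 4
  π[d](R) → 4
  σ[d>4](π[d](R)) → 2

E1 result:
d
2
4
E2 result:
d
5
8
Witness: (2,) appears 1× in E1 but 0× in E2.

no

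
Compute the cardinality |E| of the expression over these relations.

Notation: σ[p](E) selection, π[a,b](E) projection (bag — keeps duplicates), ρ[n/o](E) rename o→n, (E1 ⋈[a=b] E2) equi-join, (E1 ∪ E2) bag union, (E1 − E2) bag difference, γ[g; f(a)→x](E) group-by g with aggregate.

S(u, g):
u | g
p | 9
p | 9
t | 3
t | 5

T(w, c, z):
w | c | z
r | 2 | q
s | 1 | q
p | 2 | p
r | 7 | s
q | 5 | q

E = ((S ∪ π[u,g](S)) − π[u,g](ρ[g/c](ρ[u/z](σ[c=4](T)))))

Per-node cardinality:
  S → 4
  S → 4
  π[u,g](S) → 4
  (S ∪ π[u,g](S)) → 8
  T → 5
  σ[c=4](T) → 0
  ρ[u/z](σ[c=4](T)) → 0
  ρ[g/c](ρ[u/z](σ[c=4](T))) → 0
  π[u,g](ρ[g/c](ρ[u/z](σ[c=4](T)))) → 0
  ((S ∪ π[u,g](S)) − π[u,g](ρ[g/c](ρ[u/z](σ[c=4](T))))) → 8

|E| = 8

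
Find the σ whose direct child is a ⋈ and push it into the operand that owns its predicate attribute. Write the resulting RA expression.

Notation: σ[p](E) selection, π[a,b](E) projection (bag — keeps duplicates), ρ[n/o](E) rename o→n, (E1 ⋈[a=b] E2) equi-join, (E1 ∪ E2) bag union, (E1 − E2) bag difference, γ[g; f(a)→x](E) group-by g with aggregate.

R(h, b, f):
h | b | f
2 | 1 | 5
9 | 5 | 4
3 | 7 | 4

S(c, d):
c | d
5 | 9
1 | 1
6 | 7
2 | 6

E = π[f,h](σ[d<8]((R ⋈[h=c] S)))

σ filters on d, owned by the right side.
E' = π[f,h]((R ⋈[h=c] σ[d<8](S)))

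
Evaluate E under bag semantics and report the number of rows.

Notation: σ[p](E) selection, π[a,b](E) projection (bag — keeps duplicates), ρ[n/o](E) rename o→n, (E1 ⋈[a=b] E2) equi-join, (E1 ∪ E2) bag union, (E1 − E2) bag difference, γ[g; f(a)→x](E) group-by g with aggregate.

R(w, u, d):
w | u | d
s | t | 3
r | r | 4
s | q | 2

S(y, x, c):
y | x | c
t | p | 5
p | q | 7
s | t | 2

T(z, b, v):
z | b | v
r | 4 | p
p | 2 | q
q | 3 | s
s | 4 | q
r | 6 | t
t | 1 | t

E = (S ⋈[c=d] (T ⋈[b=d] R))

Per-node cardinality:
  S → 3
  T → 6
  R → 3
  (T ⋈[b=d] R) → 4
  (S ⋈[c=d] (T ⋈[b=d] R)) → 1

|E| = 1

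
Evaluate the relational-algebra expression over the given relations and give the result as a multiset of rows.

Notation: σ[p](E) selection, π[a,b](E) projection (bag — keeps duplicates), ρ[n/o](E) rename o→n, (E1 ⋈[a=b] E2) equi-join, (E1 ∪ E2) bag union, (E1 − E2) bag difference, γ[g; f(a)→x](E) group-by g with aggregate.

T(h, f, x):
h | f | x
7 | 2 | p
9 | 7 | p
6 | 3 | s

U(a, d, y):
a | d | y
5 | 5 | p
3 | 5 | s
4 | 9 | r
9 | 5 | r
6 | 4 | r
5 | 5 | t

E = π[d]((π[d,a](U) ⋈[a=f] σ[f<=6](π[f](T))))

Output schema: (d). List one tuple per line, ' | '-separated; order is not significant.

Subexpression sizes:
  U → 6
  π[d,a](U) → 6
  T → 3
  π[f](T) → 3
  σ[f<=6](π[f](T)) → 2
  (π[d,a](U) ⋈[a=f] σ[f<=6](π[f](T))) → 1
  π[d]((π[d,a](U) ⋈[a=f] σ[f<=6](π[f](T)))) → 1

== RESULT ==
d
5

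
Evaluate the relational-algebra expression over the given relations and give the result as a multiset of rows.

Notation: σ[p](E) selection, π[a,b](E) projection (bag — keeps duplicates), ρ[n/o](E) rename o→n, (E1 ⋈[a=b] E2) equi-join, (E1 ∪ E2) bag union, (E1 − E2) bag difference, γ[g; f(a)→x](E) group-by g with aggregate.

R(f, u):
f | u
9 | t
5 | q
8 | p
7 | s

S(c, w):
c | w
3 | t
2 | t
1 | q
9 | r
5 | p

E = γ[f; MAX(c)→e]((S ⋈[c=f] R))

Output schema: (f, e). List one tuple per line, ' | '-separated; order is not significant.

Stepwise |·|:
  S → 5
  R → 4
  (S ⋈[c=f] R) → 2
  γ[f; MAX(c)→e]((S ⋈[c=f] R)) → 2

== RESULT ==
f | e
5 | 5
9 | 9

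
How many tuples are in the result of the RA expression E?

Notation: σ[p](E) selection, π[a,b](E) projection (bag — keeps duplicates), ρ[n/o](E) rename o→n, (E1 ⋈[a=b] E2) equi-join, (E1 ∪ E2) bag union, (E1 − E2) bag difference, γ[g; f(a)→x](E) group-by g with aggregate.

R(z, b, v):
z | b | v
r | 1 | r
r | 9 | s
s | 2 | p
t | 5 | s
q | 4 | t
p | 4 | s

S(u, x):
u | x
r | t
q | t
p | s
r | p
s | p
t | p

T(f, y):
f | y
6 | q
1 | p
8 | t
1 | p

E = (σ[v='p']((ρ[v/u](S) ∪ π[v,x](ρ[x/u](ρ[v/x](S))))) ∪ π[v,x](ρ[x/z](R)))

Per-node cardinality:
  S → 6
  ρ[v/u](S) → 6
  S → 6
  ρ[v/x](S) → 6
  ρ[x/u](ρ[v/x](S)) → 6
  π[v,x](ρ[x/u](ρ[v/x](S))) → 6
  (ρ[v/u](S) ∪ π[v,x](ρ[x/u](ρ[v/x](S)))) → 12
  σ[v='p']((ρ[v/u](S) ∪ π[v,x](ρ[x/u](ρ[v/x](S))))) → 4
  R → 6
  ρ[x/z](R) → 6
  π[v,x](ρ[x/z](R)) → 6
  (σ[v='p']((ρ[v/u](S) ∪ π[v,x](ρ[x/u](ρ[v/x](S))))) ∪ π[v,x](ρ[x/z](R))) → 10

|E| = 10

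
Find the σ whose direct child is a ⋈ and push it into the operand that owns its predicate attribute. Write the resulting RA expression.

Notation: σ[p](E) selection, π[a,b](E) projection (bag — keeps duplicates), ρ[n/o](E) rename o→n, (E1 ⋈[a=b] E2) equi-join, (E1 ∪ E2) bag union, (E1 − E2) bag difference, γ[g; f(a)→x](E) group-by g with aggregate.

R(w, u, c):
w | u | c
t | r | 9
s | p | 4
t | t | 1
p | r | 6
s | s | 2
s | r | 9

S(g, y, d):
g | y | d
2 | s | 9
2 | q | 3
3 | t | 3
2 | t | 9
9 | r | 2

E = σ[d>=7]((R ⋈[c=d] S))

σ filters on d, owned by the right side.
E' = (R ⋈[c=d] σ[d>=7](S))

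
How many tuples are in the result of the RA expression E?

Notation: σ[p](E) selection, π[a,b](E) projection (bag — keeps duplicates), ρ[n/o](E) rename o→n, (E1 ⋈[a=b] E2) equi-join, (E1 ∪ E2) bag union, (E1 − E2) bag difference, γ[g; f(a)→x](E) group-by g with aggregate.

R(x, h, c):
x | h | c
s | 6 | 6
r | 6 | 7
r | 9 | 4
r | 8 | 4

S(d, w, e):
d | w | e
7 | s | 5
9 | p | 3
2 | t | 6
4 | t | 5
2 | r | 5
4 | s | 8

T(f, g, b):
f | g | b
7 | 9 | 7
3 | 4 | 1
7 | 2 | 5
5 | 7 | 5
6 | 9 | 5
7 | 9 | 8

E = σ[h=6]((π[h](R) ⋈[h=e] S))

Stepwise |·|:
  R → 4
  π[h](R) → 4
  S → 6
  (π[h](R) ⋈[h=e] S) → 3
  σ[h=6]((π[h](R) ⋈[h=e] S)) → 2

|E| = 2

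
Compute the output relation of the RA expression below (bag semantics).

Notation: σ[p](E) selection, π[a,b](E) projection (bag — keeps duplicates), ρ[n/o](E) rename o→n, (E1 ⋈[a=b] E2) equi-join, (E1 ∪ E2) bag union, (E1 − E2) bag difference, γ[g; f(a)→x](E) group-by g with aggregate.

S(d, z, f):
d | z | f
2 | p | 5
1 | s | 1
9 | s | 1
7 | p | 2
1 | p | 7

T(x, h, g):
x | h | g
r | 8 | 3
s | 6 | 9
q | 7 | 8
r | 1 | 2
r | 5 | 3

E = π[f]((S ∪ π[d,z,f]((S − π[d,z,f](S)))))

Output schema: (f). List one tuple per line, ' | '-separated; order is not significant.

Stepwise |·|:
  S → 5
  S → 5
  S → 5
  π[d,z,f](S) → 5
  (S − π[d,z,f](S)) → 0
  π[d,z,f]((S − π[d,z,f](S))) → 0
  (S ∪ π[d,z,f]((S − π[d,z,f](S)))) → 5
  π[f]((S ∪ π[d,z,f]((S − π[d,z,f](S))))) → 5

== RESULT ==
f
1
1
2
5
7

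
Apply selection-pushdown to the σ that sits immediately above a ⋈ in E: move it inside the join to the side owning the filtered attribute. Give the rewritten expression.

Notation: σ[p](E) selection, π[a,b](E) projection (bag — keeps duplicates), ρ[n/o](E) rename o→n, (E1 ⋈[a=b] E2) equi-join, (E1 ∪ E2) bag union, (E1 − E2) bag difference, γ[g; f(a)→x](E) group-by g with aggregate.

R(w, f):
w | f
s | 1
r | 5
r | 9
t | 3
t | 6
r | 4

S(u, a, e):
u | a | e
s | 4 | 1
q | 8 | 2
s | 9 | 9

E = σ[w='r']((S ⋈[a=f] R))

σ filters on w, owned by the right side.
E' = (S ⋈[a=f] σ[w='r'](R))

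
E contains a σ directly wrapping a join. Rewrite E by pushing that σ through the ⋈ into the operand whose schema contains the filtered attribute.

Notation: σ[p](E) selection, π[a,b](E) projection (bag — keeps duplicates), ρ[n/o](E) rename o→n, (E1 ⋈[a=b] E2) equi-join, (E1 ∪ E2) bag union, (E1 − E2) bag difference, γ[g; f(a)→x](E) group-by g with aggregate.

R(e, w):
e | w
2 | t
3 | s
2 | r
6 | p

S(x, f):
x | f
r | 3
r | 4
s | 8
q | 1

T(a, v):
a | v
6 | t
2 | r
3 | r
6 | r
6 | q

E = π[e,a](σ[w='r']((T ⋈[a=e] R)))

σ filters on w, owned by the right side.
E' = π[e,a]((T ⋈[a=e] σ[w='r'](R)))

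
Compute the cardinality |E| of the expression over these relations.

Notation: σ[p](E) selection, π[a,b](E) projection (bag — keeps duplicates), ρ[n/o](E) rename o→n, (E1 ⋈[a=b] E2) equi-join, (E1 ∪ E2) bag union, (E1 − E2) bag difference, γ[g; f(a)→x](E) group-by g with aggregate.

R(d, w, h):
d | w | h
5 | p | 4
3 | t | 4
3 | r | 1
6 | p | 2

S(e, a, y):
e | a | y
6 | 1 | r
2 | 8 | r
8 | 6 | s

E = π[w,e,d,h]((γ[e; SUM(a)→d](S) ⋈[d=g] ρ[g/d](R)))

Stepwise |·|:
  S → 3
  γ[e; SUM(a)→d](S) → 3
  R → 4
  ρ[g/d](R) → 4
  (γ[e; SUM(a)→d](S) ⋈[d=g] ρ[g/d](R)) → 1
  π[w,e,d,h]((γ[e; SUM(a)→d](S) ⋈[d=g] ρ[g/d](R))) → 1

|E| = 1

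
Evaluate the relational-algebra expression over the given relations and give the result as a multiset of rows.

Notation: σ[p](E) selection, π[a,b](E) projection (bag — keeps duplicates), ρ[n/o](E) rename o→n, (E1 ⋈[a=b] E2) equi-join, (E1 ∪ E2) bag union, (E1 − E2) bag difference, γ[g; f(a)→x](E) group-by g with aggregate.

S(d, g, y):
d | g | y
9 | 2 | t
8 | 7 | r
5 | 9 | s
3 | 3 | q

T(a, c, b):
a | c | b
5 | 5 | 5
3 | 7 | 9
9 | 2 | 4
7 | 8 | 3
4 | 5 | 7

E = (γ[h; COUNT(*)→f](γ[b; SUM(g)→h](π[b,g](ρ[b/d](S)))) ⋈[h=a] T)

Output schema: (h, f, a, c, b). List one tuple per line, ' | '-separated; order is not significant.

Subexpression sizes:
  S → 4
  ρ[b/d](S) → 4
  π[b,g](ρ[b/d](S)) → 4
  γ[b; SUM(g)→h](π[b,g](ρ[b/d](S))) → 4
  γ[h; COUNT(*)→f](γ[b; SUM(g)→h](π[b,g](ρ[b/d](S)))) → 4
  T → 5
  (γ[h; COUNT(*)→f](γ[b; SUM(g)→h](π[b,g](ρ[b/d](S)))) ⋈[h=a] T) → 3

== RESULT ==
h | f | a | c | b
3 | 1 | 3 | 7 | 9
7 | 1 | 7 | 8 | 3
9 | 1 | 9 | 2 | 4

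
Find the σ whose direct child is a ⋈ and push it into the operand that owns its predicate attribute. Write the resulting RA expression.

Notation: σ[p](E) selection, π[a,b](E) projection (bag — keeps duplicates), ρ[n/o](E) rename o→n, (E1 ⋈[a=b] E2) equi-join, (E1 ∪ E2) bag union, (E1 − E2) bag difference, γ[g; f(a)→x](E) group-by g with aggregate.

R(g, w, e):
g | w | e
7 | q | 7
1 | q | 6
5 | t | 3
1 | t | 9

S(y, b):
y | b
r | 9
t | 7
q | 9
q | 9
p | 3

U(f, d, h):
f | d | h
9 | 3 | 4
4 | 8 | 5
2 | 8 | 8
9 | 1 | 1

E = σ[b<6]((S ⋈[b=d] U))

σ filters on b, owned by the left side.
E' = (σ[b<6](S) ⋈[b=d] U)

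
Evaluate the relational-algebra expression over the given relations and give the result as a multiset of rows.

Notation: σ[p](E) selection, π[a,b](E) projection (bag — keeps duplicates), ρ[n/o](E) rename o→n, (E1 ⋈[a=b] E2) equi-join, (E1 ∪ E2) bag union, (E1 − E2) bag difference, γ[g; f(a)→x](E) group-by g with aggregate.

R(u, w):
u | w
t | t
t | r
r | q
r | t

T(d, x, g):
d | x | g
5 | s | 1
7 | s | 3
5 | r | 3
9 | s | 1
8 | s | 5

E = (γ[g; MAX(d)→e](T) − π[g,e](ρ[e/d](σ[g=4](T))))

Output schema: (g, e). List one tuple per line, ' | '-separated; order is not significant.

Row counts bottom-up:
  T → 5
  γ[g; MAX(d)→e](T) → 3
  T → 5
  σ[g=4](T) → 0
  ρ[e/d](σ[g=4](T)) → 0
  π[g,e](ρ[e/d](σ[g=4](T))) → 0
  (γ[g; MAX(d)→e](T) − π[g,e](ρ[e/d](σ[g=4](T)))) → 3

== RESULT ==
g | e
1 | 9
3 | 7
5 | 8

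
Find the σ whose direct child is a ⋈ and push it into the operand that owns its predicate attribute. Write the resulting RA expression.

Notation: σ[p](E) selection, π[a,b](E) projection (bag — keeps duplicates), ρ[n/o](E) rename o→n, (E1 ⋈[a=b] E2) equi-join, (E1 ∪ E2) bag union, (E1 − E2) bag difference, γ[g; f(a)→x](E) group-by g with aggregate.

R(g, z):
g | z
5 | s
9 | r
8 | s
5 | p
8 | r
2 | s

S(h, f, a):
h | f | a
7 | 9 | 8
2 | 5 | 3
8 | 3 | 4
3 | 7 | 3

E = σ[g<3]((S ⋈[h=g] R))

σ filters on g, owned by the right side.
E' = (S ⋈[h=g] σ[g<3](R))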